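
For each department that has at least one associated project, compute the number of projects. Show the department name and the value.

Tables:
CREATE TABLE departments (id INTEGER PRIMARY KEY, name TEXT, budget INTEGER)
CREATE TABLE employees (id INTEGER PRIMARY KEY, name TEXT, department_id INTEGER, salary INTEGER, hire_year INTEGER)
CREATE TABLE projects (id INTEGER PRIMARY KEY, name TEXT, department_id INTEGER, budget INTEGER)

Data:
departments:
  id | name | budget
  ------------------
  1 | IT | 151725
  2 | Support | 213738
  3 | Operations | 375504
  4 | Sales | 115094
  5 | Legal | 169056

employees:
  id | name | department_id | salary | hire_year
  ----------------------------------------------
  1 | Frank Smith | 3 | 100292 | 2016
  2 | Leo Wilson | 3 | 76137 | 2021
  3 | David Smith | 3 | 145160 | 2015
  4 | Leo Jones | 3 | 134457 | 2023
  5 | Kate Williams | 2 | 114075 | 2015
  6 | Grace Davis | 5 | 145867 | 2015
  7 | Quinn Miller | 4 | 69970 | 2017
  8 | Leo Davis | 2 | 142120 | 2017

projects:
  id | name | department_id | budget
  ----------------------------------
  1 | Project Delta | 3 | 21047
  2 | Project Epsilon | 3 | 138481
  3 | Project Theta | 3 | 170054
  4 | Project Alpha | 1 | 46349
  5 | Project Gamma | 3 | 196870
SELECT p.name, COUNT(*) AS n FROM projects c JOIN departments p ON c.department_id = p.id GROUP BY p.id, p.name

Execution result:
name | n
IT | 1
Operations | 4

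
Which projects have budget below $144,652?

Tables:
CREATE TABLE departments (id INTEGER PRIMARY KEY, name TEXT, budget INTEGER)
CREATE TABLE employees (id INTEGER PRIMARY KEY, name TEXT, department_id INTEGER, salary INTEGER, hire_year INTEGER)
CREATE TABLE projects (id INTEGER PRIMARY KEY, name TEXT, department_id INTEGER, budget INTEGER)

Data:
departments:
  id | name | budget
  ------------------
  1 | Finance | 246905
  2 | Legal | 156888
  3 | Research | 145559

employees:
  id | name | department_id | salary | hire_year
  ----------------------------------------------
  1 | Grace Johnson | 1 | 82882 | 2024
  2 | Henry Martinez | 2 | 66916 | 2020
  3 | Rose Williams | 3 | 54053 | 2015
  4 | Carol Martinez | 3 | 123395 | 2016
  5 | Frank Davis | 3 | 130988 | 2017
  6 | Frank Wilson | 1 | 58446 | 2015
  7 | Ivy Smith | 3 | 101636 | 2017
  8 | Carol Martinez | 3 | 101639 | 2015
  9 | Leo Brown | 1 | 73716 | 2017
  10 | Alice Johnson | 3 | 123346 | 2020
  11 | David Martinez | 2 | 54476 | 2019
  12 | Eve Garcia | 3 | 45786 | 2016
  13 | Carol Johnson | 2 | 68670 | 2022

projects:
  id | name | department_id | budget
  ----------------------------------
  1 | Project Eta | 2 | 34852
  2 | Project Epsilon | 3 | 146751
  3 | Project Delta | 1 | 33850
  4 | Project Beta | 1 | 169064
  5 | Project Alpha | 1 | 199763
SELECT name, budget FROM projects WHERE budget < 144652

Execution result:
name | budget
Project Eta | 34852
Project Delta | 33850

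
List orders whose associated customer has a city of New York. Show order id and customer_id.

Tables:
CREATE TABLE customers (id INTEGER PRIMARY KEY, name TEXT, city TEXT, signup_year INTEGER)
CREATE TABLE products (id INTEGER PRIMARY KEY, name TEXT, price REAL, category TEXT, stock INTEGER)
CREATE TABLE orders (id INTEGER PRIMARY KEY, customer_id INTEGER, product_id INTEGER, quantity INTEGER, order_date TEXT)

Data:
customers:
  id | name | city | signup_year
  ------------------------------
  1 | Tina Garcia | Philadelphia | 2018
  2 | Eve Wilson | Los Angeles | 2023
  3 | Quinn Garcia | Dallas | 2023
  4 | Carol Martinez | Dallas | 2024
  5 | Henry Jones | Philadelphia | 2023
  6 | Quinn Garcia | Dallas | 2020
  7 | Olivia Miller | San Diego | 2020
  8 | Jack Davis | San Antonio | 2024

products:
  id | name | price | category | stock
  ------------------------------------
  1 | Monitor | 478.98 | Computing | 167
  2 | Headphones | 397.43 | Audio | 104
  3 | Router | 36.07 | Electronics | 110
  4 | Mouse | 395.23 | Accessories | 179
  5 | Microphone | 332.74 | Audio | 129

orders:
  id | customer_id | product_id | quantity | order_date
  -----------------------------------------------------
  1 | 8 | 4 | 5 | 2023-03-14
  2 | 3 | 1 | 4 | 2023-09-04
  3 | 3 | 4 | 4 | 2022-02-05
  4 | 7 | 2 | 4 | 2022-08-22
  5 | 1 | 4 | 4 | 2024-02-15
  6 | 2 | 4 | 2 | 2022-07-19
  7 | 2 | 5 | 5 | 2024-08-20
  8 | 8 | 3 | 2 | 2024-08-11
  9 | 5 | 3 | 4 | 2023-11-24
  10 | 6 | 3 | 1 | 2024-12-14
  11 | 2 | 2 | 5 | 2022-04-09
SELECT id, customer_id FROM orders WHERE customer_id IN (SELECT id FROM customers WHERE city = 'New York')

Execution result:
(no rows)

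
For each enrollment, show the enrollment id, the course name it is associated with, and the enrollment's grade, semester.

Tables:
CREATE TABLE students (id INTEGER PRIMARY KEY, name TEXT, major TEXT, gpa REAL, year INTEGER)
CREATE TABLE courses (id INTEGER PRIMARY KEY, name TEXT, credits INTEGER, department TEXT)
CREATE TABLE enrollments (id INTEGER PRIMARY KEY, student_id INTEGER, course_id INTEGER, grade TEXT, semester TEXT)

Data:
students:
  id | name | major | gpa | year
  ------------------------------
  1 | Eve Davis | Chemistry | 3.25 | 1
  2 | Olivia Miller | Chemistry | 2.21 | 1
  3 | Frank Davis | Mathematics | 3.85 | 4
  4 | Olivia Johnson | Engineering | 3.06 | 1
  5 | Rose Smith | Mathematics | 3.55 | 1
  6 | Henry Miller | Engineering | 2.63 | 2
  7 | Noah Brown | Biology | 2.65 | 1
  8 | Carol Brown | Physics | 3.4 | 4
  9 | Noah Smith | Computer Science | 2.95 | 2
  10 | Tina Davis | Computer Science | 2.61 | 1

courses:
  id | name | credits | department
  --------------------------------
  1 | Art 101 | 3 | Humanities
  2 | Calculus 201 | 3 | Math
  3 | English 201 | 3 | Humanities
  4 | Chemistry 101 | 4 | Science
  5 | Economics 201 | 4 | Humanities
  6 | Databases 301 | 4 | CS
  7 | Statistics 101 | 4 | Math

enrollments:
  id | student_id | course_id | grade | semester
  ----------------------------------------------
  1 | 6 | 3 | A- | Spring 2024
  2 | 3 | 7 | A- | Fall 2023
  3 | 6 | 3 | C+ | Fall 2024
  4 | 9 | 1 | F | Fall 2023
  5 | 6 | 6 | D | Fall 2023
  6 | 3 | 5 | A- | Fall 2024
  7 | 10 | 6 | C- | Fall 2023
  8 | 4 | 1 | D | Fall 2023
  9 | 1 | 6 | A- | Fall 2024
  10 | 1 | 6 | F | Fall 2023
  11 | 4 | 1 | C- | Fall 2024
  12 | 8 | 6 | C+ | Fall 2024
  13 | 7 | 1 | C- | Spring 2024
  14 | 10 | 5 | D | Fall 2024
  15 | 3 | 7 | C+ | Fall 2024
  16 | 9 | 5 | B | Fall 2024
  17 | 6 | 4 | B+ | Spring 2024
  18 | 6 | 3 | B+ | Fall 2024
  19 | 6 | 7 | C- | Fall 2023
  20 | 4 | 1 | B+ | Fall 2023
SELECT c.id, p.name AS course, c.grade, c.semester FROM enrollments c JOIN courses p ON c.course_id = p.id

Execution result:
id | course | grade | semester
1 | English 201 | A- | Spring 2024
2 | Statistics 101 | A- | Fall 2023
3 | English 201 | C+ | Fall 2024
4 | Art 101 | F | Fall 2023
5 | Databases 301 | D | Fall 2023
6 | Economics 201 | A- | Fall 2024
7 | Databases 301 | C- | Fall 2023
8 | Art 101 | D | Fall 2023
9 | Databases 301 | A- | Fall 2024
10 | Databases 301 | F | Fall 2023
11 | Art 101 | C- | Fall 2024
12 | Databases 301 | C+ | Fall 2024
13 | Art 101 | C- | Spring 2024
14 | Economics 201 | D | Fall 2024
15 | Statistics 101 | C+ | Fall 2024
16 | Economics 201 | B | Fall 2024
17 | Chemistry 101 | B+ | Spring 2024
18 | English 201 | B+ | Fall 2024
19 | Statistics 101 | C- | Fall 2023
20 | Art 101 | B+ | Fall 2023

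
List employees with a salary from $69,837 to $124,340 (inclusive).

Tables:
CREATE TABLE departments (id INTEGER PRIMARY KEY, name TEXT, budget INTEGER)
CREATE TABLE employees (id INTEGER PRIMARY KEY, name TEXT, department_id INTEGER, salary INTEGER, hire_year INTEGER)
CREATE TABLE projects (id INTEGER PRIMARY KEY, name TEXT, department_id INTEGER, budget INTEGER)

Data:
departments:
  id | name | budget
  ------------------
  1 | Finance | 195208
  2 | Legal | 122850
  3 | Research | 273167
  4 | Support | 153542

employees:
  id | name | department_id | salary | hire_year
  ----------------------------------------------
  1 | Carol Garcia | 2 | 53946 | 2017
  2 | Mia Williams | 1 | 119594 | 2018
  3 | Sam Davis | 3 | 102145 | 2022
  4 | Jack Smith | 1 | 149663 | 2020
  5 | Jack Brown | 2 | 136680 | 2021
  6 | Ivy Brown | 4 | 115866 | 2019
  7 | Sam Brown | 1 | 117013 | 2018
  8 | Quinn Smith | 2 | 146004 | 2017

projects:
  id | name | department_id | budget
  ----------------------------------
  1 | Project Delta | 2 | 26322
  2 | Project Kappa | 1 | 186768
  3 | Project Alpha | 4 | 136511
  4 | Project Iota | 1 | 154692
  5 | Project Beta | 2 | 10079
SELECT name, salary FROM employees WHERE salary BETWEEN 69837 AND 124340

Execution result:
name | salary
Mia Williams | 119594
Sam Davis | 102145
Ivy Brown | 115866
Sam Brown | 117013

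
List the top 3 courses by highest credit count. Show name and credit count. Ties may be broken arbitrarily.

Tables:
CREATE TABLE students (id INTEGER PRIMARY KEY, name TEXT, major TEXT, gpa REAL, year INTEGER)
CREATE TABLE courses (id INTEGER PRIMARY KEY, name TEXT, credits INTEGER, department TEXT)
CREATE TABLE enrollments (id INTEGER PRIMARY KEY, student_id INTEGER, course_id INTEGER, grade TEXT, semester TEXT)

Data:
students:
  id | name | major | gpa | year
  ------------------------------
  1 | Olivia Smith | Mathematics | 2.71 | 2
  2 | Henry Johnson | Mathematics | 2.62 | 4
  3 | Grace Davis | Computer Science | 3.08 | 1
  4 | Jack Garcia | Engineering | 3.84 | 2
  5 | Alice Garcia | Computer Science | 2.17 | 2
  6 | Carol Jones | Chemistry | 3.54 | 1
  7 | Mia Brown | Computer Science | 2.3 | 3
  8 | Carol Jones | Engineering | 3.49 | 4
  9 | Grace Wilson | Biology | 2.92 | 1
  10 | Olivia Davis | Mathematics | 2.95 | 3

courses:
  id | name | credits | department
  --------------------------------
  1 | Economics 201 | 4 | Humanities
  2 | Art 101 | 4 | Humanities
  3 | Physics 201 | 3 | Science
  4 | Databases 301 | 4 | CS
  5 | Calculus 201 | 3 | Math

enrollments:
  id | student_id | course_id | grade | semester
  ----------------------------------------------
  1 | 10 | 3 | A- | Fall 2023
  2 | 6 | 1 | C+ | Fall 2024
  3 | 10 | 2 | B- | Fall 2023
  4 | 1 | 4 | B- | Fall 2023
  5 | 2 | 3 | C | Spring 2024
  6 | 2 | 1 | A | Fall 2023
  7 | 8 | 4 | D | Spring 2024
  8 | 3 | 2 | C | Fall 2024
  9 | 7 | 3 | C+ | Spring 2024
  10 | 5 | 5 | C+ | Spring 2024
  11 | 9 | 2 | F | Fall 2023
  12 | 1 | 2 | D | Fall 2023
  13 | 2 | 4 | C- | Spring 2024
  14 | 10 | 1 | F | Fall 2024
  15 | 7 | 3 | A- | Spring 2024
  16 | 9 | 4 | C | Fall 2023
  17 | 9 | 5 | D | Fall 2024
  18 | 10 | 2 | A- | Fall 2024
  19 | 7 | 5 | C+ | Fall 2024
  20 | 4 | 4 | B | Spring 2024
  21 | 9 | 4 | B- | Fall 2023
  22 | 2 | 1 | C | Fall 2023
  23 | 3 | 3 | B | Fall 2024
SELECT name, credits FROM courses ORDER BY credits DESC LIMIT 3

Execution result:
name | credits
Economics 201 | 4
Art 101 | 4
Databases 301 | 4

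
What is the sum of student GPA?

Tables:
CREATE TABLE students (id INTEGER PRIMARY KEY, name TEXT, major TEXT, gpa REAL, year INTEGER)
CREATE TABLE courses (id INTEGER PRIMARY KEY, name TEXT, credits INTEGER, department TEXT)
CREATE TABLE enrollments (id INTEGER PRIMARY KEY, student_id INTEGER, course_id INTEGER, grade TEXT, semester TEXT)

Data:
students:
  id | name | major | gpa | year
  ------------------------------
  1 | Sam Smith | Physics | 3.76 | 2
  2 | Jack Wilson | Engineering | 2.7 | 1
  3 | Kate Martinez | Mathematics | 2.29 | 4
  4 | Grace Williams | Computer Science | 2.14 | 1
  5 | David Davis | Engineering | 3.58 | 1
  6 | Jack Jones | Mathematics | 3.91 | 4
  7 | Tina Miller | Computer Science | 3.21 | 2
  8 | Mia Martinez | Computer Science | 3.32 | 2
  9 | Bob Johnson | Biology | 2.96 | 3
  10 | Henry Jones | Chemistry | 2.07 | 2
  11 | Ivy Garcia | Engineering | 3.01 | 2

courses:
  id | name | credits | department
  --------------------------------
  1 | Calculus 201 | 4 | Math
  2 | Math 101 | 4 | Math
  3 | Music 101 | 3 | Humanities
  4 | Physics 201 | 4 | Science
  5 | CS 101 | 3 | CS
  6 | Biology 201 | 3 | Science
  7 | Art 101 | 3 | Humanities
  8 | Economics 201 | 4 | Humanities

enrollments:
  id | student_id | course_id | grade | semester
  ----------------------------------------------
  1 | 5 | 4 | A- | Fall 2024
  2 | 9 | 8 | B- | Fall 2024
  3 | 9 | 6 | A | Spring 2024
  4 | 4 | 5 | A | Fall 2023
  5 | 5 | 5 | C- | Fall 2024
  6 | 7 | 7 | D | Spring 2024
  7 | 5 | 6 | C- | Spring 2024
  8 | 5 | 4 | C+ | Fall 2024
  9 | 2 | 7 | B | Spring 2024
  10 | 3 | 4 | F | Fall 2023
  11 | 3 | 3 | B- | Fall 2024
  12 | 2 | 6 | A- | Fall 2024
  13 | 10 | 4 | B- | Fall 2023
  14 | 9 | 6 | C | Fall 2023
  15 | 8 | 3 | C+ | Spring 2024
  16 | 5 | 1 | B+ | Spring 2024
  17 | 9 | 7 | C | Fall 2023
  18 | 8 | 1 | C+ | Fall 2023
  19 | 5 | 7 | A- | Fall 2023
SELECT SUM(gpa) FROM students

Execution result:
32.95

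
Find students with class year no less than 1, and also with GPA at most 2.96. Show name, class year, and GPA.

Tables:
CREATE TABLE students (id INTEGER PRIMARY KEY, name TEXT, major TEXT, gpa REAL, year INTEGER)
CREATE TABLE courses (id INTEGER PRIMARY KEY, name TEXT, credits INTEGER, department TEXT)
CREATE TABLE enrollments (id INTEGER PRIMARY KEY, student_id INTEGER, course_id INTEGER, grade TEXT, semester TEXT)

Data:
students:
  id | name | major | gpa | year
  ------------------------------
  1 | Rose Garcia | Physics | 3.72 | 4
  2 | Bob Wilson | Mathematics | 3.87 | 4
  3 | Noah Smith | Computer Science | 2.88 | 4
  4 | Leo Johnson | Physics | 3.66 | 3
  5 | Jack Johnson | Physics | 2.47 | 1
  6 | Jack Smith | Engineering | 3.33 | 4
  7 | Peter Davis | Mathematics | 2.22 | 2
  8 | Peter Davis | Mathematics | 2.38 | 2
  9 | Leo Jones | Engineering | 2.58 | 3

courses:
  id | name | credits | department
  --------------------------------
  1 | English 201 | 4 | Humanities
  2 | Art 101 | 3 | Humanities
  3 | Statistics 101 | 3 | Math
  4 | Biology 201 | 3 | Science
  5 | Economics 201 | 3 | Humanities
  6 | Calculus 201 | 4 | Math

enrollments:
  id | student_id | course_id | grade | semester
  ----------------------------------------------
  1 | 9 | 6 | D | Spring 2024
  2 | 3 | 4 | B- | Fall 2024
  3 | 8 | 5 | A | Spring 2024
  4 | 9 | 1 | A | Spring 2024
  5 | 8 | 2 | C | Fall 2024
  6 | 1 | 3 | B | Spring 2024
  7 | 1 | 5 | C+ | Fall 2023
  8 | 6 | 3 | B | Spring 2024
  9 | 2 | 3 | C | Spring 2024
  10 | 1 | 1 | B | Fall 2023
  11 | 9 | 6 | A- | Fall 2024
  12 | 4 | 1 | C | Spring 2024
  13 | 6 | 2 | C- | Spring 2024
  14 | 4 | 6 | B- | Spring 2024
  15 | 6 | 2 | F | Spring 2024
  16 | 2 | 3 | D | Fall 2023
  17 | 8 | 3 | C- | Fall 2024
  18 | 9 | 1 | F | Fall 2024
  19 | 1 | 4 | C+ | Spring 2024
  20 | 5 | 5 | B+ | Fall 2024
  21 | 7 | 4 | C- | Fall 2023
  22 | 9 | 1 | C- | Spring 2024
SELECT name, year, gpa FROM students WHERE year >= 1 AND gpa <= 2.96

Execution result:
name | year | gpa
Noah Smith | 4 | 2.88
Jack Johnson | 1 | 2.47
Peter Davis | 2 | 2.22
Peter Davis | 2 | 2.38
Leo Jones | 3 | 2.58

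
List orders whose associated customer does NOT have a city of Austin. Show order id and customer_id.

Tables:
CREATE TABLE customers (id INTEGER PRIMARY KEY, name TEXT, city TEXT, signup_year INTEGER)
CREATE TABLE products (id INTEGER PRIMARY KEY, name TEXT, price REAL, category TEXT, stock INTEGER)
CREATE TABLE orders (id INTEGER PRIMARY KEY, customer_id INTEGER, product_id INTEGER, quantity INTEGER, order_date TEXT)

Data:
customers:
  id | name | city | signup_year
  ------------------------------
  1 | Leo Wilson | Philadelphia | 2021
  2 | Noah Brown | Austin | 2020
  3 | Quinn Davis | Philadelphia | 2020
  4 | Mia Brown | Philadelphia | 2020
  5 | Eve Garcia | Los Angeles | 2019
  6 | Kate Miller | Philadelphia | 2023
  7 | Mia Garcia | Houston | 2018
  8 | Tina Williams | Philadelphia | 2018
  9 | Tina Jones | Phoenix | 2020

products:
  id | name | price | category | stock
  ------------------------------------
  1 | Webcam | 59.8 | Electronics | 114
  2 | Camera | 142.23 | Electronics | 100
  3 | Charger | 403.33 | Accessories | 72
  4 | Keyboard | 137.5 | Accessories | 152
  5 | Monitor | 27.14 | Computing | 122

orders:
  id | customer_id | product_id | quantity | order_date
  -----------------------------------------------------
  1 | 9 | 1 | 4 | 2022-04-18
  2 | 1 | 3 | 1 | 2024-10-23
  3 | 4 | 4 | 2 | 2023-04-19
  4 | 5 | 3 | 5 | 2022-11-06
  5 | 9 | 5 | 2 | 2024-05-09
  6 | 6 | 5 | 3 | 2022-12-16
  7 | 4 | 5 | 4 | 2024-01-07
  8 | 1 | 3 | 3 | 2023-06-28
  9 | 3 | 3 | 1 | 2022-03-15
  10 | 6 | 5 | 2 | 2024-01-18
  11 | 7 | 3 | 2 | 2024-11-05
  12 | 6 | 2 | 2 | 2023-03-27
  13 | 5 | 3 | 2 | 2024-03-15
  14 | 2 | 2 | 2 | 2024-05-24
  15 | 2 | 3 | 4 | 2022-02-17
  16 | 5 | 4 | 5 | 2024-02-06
SELECT id, customer_id FROM orders WHERE customer_id NOT IN (SELECT id FROM customers WHERE city = 'Austin')

Execution result:
id | customer_id
1 | 9
2 | 1
3 | 4
4 | 5
5 | 9
6 | 6
7 | 4
8 | 1
9 | 3
10 | 6
11 | 7
12 | 6
13 | 5
16 | 5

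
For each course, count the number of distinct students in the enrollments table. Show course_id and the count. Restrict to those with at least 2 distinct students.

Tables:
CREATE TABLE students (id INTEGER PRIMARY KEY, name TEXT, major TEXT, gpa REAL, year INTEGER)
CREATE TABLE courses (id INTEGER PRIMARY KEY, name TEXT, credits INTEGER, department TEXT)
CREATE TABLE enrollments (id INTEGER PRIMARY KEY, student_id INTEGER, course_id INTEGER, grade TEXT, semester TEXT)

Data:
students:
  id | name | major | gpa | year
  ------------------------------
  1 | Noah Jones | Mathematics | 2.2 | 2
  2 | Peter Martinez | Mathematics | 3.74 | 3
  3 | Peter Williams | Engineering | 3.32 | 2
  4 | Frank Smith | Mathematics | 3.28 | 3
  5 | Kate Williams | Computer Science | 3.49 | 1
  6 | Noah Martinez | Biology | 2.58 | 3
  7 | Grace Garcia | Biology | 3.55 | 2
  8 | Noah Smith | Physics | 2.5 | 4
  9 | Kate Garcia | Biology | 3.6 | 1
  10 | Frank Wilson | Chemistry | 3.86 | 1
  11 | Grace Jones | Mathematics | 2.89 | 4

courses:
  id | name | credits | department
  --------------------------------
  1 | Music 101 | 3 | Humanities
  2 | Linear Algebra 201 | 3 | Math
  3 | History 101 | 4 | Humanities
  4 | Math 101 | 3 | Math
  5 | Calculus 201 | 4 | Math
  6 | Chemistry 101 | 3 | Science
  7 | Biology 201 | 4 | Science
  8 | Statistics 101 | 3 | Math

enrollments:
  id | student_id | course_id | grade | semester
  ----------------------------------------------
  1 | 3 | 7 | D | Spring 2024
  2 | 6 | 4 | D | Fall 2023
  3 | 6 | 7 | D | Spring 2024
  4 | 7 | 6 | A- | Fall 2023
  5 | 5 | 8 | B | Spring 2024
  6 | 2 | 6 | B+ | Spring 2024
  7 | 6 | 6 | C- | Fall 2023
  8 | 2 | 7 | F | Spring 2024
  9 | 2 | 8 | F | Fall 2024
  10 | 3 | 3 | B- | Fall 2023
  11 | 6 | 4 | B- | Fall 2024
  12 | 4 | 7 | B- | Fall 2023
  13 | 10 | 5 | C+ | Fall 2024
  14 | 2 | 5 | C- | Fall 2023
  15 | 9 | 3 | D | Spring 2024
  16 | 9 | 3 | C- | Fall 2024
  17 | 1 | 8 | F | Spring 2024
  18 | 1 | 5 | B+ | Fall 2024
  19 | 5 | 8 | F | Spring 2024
SELECT course_id, COUNT(DISTINCT student_id) AS distinct_student_count FROM enrollments GROUP BY course_id HAVING COUNT(DISTINCT student_id) >= 2

Execution result:
course_id | distinct_student_count
3 | 2
5 | 3
6 | 3
7 | 4
8 | 3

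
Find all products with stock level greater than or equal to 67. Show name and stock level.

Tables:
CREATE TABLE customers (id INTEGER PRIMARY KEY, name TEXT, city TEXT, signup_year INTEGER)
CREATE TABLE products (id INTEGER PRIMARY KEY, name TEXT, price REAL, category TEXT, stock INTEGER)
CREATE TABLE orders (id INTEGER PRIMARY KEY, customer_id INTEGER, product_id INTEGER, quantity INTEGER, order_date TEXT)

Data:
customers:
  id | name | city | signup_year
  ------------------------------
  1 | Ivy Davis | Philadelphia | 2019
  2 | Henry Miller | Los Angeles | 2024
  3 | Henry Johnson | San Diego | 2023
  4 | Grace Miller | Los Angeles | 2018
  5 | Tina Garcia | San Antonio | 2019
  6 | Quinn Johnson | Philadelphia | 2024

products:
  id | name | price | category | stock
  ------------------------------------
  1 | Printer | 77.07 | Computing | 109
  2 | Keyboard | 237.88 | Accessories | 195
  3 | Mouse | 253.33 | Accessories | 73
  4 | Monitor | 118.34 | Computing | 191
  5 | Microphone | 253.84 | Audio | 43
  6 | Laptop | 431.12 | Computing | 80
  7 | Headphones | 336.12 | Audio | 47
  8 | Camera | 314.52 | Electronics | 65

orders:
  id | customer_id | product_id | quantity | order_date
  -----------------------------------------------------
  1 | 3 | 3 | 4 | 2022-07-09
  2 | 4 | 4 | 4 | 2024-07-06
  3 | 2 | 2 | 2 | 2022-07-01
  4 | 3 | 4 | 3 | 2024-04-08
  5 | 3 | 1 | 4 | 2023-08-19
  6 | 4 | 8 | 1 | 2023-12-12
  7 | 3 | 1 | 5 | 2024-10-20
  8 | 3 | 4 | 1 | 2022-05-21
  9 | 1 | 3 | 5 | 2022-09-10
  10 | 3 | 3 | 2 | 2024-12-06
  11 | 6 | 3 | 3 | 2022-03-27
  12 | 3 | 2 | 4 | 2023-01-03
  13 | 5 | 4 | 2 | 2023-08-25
SELECT name, stock FROM products WHERE stock >= 67

Execution result:
name | stock
Printer | 109
Keyboard | 195
Mouse | 73
Monitor | 191
Laptop | 80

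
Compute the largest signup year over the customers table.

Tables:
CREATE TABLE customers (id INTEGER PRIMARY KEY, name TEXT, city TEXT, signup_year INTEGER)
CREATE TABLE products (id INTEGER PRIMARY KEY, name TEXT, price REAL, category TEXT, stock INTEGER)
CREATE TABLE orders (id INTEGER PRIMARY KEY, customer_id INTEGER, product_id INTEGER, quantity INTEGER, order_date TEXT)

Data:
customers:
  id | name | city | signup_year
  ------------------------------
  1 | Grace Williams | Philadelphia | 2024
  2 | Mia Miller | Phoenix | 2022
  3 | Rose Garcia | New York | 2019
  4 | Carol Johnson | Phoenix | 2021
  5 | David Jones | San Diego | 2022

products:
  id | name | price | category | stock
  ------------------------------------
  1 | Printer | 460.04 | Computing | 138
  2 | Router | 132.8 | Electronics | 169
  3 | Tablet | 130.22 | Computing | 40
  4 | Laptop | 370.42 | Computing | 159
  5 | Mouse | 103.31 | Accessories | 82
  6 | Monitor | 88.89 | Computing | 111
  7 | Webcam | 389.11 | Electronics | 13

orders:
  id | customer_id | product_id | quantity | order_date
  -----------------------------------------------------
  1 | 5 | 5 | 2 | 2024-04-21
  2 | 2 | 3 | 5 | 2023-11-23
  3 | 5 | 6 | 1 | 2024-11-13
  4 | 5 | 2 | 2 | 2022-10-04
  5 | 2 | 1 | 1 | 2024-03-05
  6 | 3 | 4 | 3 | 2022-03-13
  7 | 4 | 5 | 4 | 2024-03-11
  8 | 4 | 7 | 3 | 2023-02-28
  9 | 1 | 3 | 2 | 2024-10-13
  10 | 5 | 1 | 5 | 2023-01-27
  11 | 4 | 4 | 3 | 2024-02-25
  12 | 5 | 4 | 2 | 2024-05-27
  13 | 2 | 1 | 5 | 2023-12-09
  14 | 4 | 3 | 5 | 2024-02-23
SELECT MAX(signup_year) FROM customers

Execution result:
2024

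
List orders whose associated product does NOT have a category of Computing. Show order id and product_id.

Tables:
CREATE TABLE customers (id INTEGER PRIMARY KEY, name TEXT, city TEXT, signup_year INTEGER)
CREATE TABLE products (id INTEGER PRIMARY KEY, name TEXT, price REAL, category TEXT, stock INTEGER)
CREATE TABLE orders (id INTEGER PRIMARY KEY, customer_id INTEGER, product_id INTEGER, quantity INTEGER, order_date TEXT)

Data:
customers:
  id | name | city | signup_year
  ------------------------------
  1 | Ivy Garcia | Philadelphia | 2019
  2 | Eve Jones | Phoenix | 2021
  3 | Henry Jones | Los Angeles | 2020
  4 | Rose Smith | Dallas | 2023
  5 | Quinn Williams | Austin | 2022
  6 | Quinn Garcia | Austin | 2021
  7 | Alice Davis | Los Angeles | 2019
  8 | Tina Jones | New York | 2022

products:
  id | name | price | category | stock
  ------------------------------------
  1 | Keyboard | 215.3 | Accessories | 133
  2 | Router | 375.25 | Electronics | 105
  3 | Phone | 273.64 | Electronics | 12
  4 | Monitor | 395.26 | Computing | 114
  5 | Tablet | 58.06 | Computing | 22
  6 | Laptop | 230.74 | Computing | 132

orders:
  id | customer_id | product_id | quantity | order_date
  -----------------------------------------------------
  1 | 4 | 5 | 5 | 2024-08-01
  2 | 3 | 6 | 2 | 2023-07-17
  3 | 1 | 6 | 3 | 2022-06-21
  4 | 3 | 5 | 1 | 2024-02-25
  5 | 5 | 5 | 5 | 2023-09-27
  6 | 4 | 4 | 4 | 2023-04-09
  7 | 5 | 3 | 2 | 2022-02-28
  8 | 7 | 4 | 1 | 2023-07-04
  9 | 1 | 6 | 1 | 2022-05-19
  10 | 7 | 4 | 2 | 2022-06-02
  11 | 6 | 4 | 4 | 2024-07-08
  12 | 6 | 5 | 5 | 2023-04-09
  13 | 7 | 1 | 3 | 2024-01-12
SELECT id, product_id FROM orders WHERE product_id NOT IN (SELECT id FROM products WHERE category = 'Computing')

Execution result:
id | product_id
7 | 3
13 | 1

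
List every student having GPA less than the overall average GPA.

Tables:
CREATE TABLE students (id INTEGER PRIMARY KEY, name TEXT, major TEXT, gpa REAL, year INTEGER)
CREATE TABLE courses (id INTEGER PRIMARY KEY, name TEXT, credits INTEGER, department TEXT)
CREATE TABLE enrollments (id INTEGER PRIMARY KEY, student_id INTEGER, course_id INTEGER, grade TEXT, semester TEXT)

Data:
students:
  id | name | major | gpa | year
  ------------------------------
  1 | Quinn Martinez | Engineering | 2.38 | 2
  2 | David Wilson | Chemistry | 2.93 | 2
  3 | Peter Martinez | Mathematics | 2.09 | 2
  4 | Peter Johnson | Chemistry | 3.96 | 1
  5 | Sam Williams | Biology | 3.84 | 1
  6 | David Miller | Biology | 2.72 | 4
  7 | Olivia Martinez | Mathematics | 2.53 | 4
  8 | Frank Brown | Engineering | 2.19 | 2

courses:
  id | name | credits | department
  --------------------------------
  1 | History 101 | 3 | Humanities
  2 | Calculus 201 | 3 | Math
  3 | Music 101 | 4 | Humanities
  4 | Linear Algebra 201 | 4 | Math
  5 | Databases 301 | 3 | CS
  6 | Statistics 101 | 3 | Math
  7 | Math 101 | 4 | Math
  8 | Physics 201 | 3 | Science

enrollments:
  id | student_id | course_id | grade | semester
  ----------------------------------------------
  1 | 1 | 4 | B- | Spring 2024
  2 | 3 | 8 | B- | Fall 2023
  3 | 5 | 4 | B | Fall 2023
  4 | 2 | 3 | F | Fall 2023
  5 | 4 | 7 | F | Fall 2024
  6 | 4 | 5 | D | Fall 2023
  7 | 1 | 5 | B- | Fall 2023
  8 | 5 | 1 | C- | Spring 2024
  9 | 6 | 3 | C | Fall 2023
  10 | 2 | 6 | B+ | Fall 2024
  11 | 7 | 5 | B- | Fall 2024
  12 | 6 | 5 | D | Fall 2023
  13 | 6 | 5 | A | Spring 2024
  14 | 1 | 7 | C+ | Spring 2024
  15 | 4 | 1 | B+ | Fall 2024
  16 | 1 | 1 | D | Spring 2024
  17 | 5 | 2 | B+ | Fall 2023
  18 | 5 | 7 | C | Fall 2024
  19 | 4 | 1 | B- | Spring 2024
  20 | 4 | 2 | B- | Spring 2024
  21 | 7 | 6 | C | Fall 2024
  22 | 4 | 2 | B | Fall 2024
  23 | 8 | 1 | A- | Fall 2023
SELECT name, gpa FROM students WHERE gpa < (SELECT AVG(gpa) FROM students)

Execution result:
name | gpa
Quinn Martinez | 2.38
Peter Martinez | 2.09
David Miller | 2.72
Olivia Martinez | 2.53
Frank Brown | 2.19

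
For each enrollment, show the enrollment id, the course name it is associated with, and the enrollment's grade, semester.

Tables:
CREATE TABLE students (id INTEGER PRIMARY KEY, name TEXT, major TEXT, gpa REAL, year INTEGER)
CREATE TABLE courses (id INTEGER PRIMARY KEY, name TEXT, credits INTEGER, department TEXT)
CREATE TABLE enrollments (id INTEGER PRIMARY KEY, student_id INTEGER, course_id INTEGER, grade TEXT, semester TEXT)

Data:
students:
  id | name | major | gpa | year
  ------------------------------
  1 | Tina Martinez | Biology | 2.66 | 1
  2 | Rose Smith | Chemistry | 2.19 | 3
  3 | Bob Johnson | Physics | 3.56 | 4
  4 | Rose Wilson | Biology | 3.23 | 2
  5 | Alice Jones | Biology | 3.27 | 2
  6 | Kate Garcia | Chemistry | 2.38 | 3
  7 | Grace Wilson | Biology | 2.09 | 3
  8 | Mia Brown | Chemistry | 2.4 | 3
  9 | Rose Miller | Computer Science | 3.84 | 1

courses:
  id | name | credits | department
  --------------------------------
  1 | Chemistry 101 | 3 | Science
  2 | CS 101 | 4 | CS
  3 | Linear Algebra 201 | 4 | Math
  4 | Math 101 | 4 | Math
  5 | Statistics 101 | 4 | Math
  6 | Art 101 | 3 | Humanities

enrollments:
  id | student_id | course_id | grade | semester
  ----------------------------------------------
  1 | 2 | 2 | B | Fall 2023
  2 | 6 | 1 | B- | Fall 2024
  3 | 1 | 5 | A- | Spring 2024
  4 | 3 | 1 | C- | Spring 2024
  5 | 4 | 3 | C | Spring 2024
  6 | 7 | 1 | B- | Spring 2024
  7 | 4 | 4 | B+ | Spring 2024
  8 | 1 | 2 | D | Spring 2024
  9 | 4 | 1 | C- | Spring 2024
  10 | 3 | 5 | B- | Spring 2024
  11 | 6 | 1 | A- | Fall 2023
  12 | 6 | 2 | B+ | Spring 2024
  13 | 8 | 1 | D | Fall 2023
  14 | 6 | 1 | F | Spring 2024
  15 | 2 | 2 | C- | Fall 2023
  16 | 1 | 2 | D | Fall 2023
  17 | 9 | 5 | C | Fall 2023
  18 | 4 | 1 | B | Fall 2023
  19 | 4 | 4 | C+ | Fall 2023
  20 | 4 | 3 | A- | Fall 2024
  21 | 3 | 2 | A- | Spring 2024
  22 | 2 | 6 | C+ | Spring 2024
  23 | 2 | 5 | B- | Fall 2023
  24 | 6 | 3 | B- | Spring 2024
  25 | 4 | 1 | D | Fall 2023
SELECT c.id, p.name AS course, c.grade, c.semester FROM enrollments c JOIN courses p ON c.course_id = p.id

Execution result:
id | course | grade | semester
1 | CS 101 | B | Fall 2023
2 | Chemistry 101 | B- | Fall 2024
3 | Statistics 101 | A- | Spring 2024
4 | Chemistry 101 | C- | Spring 2024
5 | Linear Algebra 201 | C | Spring 2024
6 | Chemistry 101 | B- | Spring 2024
7 | Math 101 | B+ | Spring 2024
8 | CS 101 | D | Spring 2024
9 | Chemistry 101 | C- | Spring 2024
10 | Statistics 101 | B- | Spring 2024
11 | Chemistry 101 | A- | Fall 2023
12 | CS 101 | B+ | Spring 2024
13 | Chemistry 101 | D | Fall 2023
14 | Chemistry 101 | F | Spring 2024
15 | CS 101 | C- | Fall 2023
16 | CS 101 | D | Fall 2023
17 | Statistics 101 | C | Fall 2023
18 | Chemistry 101 | B | Fall 2023
19 | Math 101 | C+ | Fall 2023
20 | Linear Algebra 201 | A- | Fall 2024
21 | CS 101 | A- | Spring 2024
22 | Art 101 | C+ | Spring 2024
23 | Statistics 101 | B- | Fall 2023
24 | Linear Algebra 201 | B- | Spring 2024
25 | Chemistry 101 | D | Fall 2023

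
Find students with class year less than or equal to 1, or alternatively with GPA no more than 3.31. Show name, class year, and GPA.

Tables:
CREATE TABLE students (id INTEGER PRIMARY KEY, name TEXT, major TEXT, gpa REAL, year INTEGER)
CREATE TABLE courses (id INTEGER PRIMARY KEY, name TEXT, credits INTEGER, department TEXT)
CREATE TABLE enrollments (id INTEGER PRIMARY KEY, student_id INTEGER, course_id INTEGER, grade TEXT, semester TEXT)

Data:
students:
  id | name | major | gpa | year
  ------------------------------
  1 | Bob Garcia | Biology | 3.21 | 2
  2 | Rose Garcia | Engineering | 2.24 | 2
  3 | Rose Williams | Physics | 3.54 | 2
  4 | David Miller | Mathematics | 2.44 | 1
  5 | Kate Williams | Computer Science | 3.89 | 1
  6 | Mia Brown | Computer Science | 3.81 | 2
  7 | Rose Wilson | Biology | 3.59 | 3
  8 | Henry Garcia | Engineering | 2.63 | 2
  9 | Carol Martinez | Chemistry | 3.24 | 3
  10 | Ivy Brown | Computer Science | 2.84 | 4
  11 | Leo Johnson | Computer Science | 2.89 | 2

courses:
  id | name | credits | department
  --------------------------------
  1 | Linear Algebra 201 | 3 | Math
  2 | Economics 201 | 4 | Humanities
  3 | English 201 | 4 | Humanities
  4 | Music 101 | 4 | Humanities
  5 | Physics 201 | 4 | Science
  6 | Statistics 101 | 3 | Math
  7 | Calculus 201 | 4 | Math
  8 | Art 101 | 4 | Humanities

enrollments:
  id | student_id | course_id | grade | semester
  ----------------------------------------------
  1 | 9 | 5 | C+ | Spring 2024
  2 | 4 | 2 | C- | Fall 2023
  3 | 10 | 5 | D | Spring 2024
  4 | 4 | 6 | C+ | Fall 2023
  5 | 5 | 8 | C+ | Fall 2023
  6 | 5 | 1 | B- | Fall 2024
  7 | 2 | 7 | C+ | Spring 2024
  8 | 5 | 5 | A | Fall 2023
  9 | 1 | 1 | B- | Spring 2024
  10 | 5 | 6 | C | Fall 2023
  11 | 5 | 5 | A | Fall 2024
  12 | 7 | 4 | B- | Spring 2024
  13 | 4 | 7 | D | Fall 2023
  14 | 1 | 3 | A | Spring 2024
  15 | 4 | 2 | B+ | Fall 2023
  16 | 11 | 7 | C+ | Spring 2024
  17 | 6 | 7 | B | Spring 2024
SELECT name, year, gpa FROM students WHERE year <= 1 OR gpa <= 3.31

Execution result:
name | year | gpa
Bob Garcia | 2 | 3.21
Rose Garcia | 2 | 2.24
David Miller | 1 | 2.44
Kate Williams | 1 | 3.89
Henry Garcia | 2 | 2.63
Carol Martinez | 3 | 3.24
Ivy Brown | 4 | 2.84
Leo Johnson | 2 | 2.89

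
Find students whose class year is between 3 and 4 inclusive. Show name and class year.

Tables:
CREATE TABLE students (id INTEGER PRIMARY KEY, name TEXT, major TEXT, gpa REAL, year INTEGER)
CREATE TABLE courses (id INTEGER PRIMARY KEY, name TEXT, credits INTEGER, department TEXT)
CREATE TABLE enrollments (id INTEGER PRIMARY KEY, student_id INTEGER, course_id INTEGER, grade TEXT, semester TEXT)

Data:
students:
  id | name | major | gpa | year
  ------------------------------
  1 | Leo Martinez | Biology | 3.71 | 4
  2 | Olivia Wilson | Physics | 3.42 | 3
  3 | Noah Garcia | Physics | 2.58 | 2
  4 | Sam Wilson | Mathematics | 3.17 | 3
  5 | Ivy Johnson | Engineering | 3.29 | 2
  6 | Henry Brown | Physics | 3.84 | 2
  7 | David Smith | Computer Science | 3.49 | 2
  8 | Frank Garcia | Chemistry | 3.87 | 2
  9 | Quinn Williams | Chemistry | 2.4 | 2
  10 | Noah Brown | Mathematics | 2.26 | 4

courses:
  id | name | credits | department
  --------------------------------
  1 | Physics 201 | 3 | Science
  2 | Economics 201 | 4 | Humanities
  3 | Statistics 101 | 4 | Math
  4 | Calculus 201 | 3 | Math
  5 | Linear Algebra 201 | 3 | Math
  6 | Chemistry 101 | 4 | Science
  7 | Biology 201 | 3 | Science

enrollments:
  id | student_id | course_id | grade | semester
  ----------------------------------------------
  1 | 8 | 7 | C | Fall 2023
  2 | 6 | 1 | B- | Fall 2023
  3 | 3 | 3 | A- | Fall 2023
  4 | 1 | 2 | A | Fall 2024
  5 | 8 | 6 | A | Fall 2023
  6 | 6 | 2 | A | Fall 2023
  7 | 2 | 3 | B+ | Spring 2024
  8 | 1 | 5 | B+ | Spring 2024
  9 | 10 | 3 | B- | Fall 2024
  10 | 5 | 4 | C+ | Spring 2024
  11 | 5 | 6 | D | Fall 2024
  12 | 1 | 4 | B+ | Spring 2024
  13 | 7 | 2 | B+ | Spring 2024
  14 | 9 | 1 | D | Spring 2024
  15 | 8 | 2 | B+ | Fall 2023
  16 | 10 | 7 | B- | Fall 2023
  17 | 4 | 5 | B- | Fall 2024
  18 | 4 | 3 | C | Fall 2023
SELECT name, year FROM students WHERE year BETWEEN 3 AND 4

Execution result:
name | year
Leo Martinez | 4
Olivia Wilson | 3
Sam Wilson | 3
Noah Brown | 4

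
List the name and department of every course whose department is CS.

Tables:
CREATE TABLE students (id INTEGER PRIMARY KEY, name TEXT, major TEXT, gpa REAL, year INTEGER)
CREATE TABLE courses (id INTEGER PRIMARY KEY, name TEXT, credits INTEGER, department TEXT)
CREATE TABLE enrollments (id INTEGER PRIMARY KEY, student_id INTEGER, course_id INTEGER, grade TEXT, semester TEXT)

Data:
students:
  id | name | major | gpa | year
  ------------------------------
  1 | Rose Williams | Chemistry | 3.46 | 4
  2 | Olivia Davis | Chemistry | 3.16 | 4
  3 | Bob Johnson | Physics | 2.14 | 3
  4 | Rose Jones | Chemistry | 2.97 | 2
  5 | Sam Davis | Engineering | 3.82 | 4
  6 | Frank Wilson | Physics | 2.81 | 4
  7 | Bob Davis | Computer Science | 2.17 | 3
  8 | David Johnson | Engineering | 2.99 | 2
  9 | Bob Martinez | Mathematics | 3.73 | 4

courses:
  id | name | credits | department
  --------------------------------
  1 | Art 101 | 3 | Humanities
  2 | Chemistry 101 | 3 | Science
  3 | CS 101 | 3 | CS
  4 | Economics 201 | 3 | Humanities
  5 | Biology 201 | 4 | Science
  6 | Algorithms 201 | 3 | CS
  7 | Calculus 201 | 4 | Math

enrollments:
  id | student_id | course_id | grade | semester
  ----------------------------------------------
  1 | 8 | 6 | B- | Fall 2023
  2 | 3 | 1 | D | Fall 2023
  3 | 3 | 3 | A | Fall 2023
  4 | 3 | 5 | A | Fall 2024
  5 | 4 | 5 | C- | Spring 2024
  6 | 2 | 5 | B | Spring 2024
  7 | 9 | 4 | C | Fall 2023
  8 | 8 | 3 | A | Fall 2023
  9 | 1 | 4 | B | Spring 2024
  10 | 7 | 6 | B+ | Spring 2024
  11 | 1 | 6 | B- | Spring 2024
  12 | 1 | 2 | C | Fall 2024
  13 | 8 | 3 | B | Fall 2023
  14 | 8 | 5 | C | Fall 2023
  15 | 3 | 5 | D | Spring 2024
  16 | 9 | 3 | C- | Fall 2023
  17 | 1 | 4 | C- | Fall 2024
SELECT name, department FROM courses WHERE department = 'CS'

Execution result:
name | department
CS 101 | CS
Algorithms 201 | CS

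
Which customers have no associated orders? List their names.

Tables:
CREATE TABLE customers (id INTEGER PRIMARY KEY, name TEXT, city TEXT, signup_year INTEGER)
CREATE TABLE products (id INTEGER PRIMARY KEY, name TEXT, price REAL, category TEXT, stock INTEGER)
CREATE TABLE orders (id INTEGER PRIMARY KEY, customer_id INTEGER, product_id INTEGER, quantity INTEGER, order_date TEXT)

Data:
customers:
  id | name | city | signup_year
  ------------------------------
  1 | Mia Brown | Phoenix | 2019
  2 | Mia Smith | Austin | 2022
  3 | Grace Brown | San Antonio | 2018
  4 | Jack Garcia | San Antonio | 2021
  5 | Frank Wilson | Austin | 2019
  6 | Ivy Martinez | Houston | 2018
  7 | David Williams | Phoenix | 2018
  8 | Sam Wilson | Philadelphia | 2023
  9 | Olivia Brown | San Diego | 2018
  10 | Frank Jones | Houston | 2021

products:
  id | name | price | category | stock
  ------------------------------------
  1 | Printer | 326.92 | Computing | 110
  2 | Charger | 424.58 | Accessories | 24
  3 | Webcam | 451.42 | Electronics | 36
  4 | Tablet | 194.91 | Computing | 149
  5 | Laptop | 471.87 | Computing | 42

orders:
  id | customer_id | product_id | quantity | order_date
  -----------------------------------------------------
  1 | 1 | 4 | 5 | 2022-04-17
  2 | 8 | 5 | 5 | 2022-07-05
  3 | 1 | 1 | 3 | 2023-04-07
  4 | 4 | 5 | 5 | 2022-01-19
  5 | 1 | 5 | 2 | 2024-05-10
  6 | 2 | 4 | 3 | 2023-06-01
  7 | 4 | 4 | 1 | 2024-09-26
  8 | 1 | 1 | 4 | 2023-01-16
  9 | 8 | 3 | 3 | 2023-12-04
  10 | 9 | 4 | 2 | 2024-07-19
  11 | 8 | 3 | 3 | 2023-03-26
SELECT p.name FROM customers p LEFT JOIN orders c ON c.customer_id = p.id WHERE c.id IS NULL

Execution result:
name
Grace Brown
Frank Wilson
Ivy Martinez
David Williams
Frank Jones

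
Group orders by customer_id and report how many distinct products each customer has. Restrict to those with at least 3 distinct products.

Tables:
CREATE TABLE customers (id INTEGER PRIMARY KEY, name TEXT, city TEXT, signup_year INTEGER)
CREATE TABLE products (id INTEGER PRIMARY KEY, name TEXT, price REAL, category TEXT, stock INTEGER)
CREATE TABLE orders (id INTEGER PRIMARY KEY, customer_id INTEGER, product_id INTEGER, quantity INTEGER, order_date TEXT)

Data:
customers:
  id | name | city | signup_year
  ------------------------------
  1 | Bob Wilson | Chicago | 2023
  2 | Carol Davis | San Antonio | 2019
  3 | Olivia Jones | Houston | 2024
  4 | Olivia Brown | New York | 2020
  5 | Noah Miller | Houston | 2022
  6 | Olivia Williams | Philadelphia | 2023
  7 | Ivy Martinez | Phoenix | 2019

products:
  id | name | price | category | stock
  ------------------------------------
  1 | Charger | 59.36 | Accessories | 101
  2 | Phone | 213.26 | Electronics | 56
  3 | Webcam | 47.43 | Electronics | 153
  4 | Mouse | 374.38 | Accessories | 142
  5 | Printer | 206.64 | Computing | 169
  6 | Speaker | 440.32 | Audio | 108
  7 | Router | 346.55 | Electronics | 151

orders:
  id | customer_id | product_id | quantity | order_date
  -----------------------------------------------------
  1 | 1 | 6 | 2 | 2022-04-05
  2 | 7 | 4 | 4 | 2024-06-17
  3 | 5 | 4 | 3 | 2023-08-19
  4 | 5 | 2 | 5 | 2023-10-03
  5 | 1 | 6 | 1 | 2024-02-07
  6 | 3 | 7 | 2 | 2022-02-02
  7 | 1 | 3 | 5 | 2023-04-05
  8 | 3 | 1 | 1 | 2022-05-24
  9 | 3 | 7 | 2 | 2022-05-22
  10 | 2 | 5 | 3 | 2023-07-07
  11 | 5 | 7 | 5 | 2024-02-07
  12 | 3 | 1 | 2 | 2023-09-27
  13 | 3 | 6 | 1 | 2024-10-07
SELECT customer_id, COUNT(DISTINCT product_id) AS distinct_product_count FROM orders GROUP BY customer_id HAVING COUNT(DISTINCT product_id) >= 3

Execution result:
customer_id | distinct_product_count
3 | 3
5 | 3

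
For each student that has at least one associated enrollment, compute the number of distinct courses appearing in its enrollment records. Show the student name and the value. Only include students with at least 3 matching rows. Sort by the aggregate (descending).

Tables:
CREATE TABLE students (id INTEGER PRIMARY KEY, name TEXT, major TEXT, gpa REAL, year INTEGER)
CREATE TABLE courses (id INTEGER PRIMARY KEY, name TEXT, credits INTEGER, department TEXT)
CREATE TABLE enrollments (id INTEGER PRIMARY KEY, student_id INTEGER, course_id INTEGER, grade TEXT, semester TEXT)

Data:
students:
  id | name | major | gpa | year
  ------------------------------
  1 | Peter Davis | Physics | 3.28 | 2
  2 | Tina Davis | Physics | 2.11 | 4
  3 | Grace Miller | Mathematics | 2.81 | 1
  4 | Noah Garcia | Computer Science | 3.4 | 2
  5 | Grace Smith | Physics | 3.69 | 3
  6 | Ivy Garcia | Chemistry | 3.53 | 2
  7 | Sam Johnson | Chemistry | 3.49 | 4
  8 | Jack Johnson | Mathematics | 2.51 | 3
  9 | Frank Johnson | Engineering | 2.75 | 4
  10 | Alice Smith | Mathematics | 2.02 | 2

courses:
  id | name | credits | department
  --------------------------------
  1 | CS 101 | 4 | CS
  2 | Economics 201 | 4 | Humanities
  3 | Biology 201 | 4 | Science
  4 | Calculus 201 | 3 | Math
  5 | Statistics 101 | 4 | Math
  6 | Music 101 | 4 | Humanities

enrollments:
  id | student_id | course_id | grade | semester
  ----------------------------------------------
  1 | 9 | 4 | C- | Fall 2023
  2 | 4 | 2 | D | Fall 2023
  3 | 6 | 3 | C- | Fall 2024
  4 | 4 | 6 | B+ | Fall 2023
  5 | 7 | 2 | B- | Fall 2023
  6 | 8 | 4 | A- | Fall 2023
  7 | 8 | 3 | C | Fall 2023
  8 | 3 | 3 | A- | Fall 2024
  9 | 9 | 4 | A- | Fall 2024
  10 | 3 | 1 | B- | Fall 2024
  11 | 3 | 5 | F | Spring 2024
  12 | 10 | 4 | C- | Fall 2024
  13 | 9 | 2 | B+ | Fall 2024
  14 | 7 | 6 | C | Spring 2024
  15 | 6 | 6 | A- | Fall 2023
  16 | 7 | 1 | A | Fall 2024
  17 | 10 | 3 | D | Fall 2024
SELECT p.name, COUNT(DISTINCT c.course_id) AS distinct_course_count FROM enrollments c JOIN students p ON c.student_id = p.id GROUP BY p.id, p.name HAVING COUNT(*) >= 3 ORDER BY distinct_course_count DESC

Execution result:
name | distinct_course_count
Grace Miller | 3
Sam Johnson | 3
Frank Johnson | 2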